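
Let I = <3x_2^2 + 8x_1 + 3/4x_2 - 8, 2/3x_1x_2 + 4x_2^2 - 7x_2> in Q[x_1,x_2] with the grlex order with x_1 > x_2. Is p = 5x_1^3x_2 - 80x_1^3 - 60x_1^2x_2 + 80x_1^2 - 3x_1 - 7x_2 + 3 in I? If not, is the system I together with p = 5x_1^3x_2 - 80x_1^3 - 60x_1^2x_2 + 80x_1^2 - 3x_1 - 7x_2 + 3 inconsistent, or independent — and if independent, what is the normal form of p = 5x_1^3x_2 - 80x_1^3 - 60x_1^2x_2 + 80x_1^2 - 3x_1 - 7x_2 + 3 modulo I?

First compute the reduced Gröbner basis of I by Buchberger's algorithm.
f_1 = 3x_2^2 + 8x_1 + 3/4x_2 - 8, LT = x_2^2.
f_2 = 2/3x_1x_2 + 4x_2^2 - 7x_2, LT = x_1x_2.

S(f_1,f_2): lcm = x_1x_2^2. S = -6x_2^3 + 8/3x_1^2 + 1/4x_1x_2 + 21/2x_2^2 - 8/3x_1.
  leading term x_2^3: subtract (-2x_2)·f_1 from -6x_2^3 + 8/3x_1^2 + 1/4x_1x_2 + 21/2x_2^2 - 8/3x_1 → 8/3x_1^2 + 65/4x_1x_2 + 12x_2^2 - 8/3x_1 - 16x_2
  leading term x_1^2: no divisor's leading term divides it; move 8/3x_1^2 to the remainder.
  leading term x_1x_2: subtract (195/8)·f_2 from 65/4x_1x_2 + 12x_2^2 - 8/3x_1 - 16x_2 → -171/2x_2^2 - 8/3x_1 + 1237/8x_2
  leading term x_2^2: subtract (-57/2)·f_1 from -171/2x_2^2 - 8/3x_1 + 1237/8x_2 → 676/3x_1 + 176x_2 - 228
  leading term x_1: no divisor's leading term divides it; move 676/3x_1 to the remainder.
  leading term x_2: no divisor's leading term divides it; move 176x_2 to the remainder.
  leading term 1: no divisor's leading term divides it; move -228 to the remainder.
  remainder 8/3x_1^2 + 676/3x_1 + 176x_2 - 228 ≠ 0; add h_3 = 8/3x_1^2 + 676/3x_1 + 176x_2 - 228 to the basis.

The other S-polynomials (S(f_1,h_3), S(f_2,h_3)) all reduce to 0 modulo the current basis, so we have a Gröbner basis.
Inter-reduce: drop elements whose leading term is divisible by another's, tail-reduce, and make monic.
Reduced Gröbner basis: {x_1^2 + 169/2x_1 + 66x_2 - 171/2, x_1x_2 - 16x_1 - 12x_2 + 16, x_2^2 + 8/3x_1 + 1/4x_2 - 8/3}.
Label its elements g_1 = x_1^2 + 169/2x_1 + 66x_2 - 171/2, g_2 = x_1x_2 - 16x_1 - 12x_2 + 16, g_3 = x_2^2 + 8/3x_1 + 1/4x_2 - 8/3.

Reduce p = 5x_1^3x_2 - 80x_1^3 - 60x_1^2x_2 + 80x_1^2 - 3x_1 - 7x_2 + 3 modulo G:
  leading term x_1^3x_2: subtract (5x_1x_2)·g_1 from 5x_1^3x_2 - 80x_1^3 - 60x_1^2x_2 + 80x_1^2 - 3x_1 - 7x_2 + 3 → -80x_1^3 - 965/2x_1^2x_2 - 330x_1x_2^2 + 80x_1^2 + 855/2x_1x_2 - 3x_1 - 7x_2 + 3
  leading term x_1^3: subtract (-80x_1)·g_1 from -80x_1^3 - 965/2x_1^2x_2 - 330x_1x_2^2 + 80x_1^2 + 855/2x_1x_2 - 3x_1 - 7x_2 + 3 → -965/2x_1^2x_2 - 330x_1x_2^2 + 6840x_1^2 + 11415/2x_1x_2 - 6843x_1 - 7x_2 + 3
  leading term x_1^2x_2: subtract (-965/2x_2)·g_1 from -965/2x_1^2x_2 - 330x_1x_2^2 + 6840x_1^2 + 11415/2x_1x_2 - 6843x_1 - 7x_2 + 3 → -330x_1x_2^2 + 6840x_1^2 + 185915/4x_1x_2 + 31845x_2^2 - 6843x_1 - 165043/4x_2 + 3
  leading term x_1x_2^2: subtract (-330x_2)·g_2 from -330x_1x_2^2 + 6840x_1^2 + 185915/4x_1x_2 + 31845x_2^2 - 6843x_1 - 165043/4x_2 + 3 → 6840x_1^2 + 164795/4x_1x_2 + 27885x_2^2 - 6843x_1 - 143923/4x_2 + 3
  leading term x_1^2: subtract (6840)·g_1 from 6840x_1^2 + 164795/4x_1x_2 + 27885x_2^2 - 6843x_1 - 143923/4x_2 + 3 → 164795/4x_1x_2 + 27885x_2^2 - 584823x_1 - 1949683/4x_2 + 584823
  leading term x_1x_2: subtract (164795/4)·g_2 from 164795/4x_1x_2 + 27885x_2^2 - 584823x_1 - 1949683/4x_2 + 584823 → 27885x_2^2 + 74357x_1 + 27857/4x_2 - 74357
  leading term x_2^2: subtract (27885)·g_3 from 27885x_2^2 + 74357x_1 + 27857/4x_2 - 74357 → -3x_1 - 7x_2 + 3
  leading term x_1: no divisor's leading term divides it; move -3x_1 to the remainder.
  leading term x_2: no divisor's leading term divides it; move -7x_2 to the remainder.
  leading term 1: no divisor's leading term divides it; move 3 to the remainder.
  normal form = -3x_1 - 7x_2 + 3.
The normal form is nonzero, so p ∉ I. Since p minus its normal form lies in I, I + (p) = I + (r) where r = -3x_1 - 7x_2 + 3; decide whether this ideal is the whole ring.
Run Buchberger on G together with r (pairs among the g_i already reduce to 0 since G is a Gröbner basis):
g_1 = x_1^2 + 169/2x_1 + 66x_2 - 171/2, LT = x_1^2.
g_2 = x_1x_2 - 16x_1 - 12x_2 + 16, LT = x_1x_2.
g_3 = x_2^2 + 8/3x_1 + 1/4x_2 - 8/3, LT = x_2^2.
r = -3x_1 - 7x_2 + 3, LT = x_1.

S(g_1,r): lcm = x_1^2. S = -7/3x_1x_2 + 171/2x_1 + 66x_2 - 171/2.
  leading term x_1x_2: subtract (-7/3)·g_2 from -7/3x_1x_2 + 171/2x_1 + 66x_2 - 171/2 → 289/6x_1 + 38x_2 - 289/6
  leading term x_1: subtract (-289/18)·r from 289/6x_1 + 38x_2 - 289/6 → -1339/18x_2
  leading term x_2: no divisor's leading term divides it; move -1339/18x_2 to the remainder.
  remainder -1339/18x_2 ≠ 0; add m_5 = -1339/18x_2 to the basis.

The other S-polynomials (S(g_1,g_2), S(g_1,g_3), S(g_2,g_3), S(g_2,r), S(g_3,r), S(g_1,m_5), S(g_2,m_5), S(g_3,m_5), S(r,m_5)) all reduce to 0 modulo the current basis, so we have a Gröbner basis.
Inter-reduce: drop elements whose leading term is divisible by another's, tail-reduce, and make monic.
Reduced Gröbner basis: {x_1 - 1, x_2}.
The reduced Gröbner basis of I + (p) is {x_1 - 1, x_2} ≠ {1}, a proper ideal, so the enlarged system stays consistent: p is independent of I, with normal form -3x_1 - 7x_2 + 3.

The remainder on division by a Gröbner basis is unique — it is the normal form.

5x_1^3x_2 - 80x_1^3 - 60x_1^2x_2 + 80x_1^2 - 3x_1 - 7x_2 + 3 is independent of I; its normal form modulo I is -3x_1 - 7x_2 + 3.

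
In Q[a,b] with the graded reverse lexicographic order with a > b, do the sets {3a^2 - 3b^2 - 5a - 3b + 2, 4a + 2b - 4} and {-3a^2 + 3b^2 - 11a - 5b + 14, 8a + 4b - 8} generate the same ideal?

Yes, the ideals are equal.

Since reduced Gröbner bases are canonical representatives of ideals under a given ordering, it suffices to compute and compare them.
Buchberger on the first generating set:
f_1 = 3a^2 - 3b^2 - 5a - 3b + 2, LT = a^2.
f_2 = 4a + 2b - 4, LT = a.

S(f_1,f_2): lcm = a^2. S = -1/2ab - b^2 - 2/3a - b + 2/3.
  reduce S modulo (f_1, f_2):
  remainder -3/4b^2 - 7/6b ≠ 0; add g_3 = -3/4b^2 - 7/6b to the basis.

The other S-polynomials (S(f_1,g_3), S(f_2,g_3)) all reduce to 0 modulo the current basis, so we have a Gröbner basis.
Inter-reduce: drop elements whose leading term is divisible by another's, tail-reduce, and make monic.
Reduced Gröbner basis: {b^2 + 14/9b, a + 1/2b - 1}.

Buchberger on the second generating set:
h_1 = -3a^2 + 3b^2 - 11a - 5b + 14, LT = a^2.
h_2 = 8a + 4b - 8, LT = a.

S(h_1,h_2): lcm = a^2. S = -1/2ab - b^2 + 14/3a + 5/3b - 14/3.
  reduce S modulo (h_1, h_2):
  remainder -3/4b^2 - 7/6b ≠ 0; add k_3 = -3/4b^2 - 7/6b to the basis.

The other S-polynomials (S(h_1,k_3), S(h_2,k_3)) all reduce to 0 modulo the current basis, so we have a Gröbner basis.
Inter-reduce: drop elements whose leading term is divisible by another's, tail-reduce, and make monic.
Reduced Gröbner basis: {b^2 + 14/9b, a + 1/2b - 1}.

The two bases agree; hence the ideals are identical.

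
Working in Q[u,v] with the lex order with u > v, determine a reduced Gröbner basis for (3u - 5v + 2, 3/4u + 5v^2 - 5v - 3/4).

G = {u - 5/3v + 2/3, v^2 - 3/4v - 1/4}

f_1 = 3u - 5v + 2, LT = u.
f_2 = 3/4u + 5v^2 - 5v - 3/4, LT = u.

S(f_1,f_2): lcm = u. S = -20/3v^2 + 5v + 5/3.
  reduce S modulo (f_1, f_2):
  remainder -20/3v^2 + 5v + 5/3 ≠ 0; add g_3 = -20/3v^2 + 5v + 5/3 to the basis.

The other S-polynomials (S(f_1,g_3), S(f_2,g_3)) all reduce to 0 modulo the current basis, so we have a Gröbner basis.
Inter-reduce: drop elements whose leading term is divisible by another's, tail-reduce, and make monic.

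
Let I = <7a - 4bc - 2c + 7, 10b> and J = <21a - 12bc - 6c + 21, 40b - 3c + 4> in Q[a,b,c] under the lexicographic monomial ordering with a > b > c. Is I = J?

No, the ideals differ.

For a fixed monomial order, each ideal has a unique reduced Gröbner basis; comparing bases decides equality.
Buchberger on the first generating set:
f_1 = 7a - 4bc - 2c + 7, LT = a.
f_2 = 10b, LT = b.

The S-polynomials (S(f_1,f_2)) all reduce to 0 modulo the current basis, so we have a Gröbner basis.
Inter-reduce: drop elements whose leading term is divisible by another's, tail-reduce, and make monic.
Reduced Gröbner basis: {a - \tfrac{2}{7}c + 1, b}.

Buchberger on the second generating set:
h_1 = 21a - 12bc - 6c + 21, LT = a.
h_2 = 40b - 3c + 4, LT = b.

The S-polynomials (S(h_1,h_2)) all reduce to 0 modulo the current basis, so we have a Gröbner basis.
Inter-reduce: drop elements whose leading term is divisible by another's, tail-reduce, and make monic.
Reduced Gröbner basis: {a - \tfrac{3}{70}c^{2} - \tfrac{8}{35}c + 1, b - \tfrac{3}{40}c + \tfrac{1}{10}}.

These differ, so the ideals are not equal.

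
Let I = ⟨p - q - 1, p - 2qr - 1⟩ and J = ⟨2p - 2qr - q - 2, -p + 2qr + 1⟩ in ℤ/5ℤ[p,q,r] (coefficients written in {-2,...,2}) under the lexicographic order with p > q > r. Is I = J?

Two ideals are equal iff their reduced Gröbner bases coincide (the reduced basis is unique for a fixed ordering).
Buchberger on the first generating set:
f_1 = p - q - 1, LT = p.
f_2 = p - 2qr - 1, LT = p.

S(f_1,f_2): lcm = p. S = 2qr - q.
  reduce S modulo (f_1, f_2):
  remainder 2qr - q ≠ 0; add g_3 = 2qr - q to the basis.

The other S-polynomials (S(f_1,g_3), S(f_2,g_3)) all reduce to 0 modulo the current basis, so we have a Gröbner basis.
Inter-reduce: drop elements whose leading term is divisible by another's, tail-reduce, and make monic.
Reduced Gröbner basis: {p - q - 1, qr + 2q}.

Buchberger on the second generating set:
h_1 = 2p - 2qr - q - 2, LT = p.
h_2 = -p + 2qr + 1, LT = p.

S(h_1,h_2): lcm = p. S = qr + 2q.
  reduce S modulo (h_1, h_2):
  remainder qr + 2q ≠ 0; add k_3 = qr + 2q to the basis.

The other S-polynomials (S(h_1,k_3), S(h_2,k_3)) all reduce to 0 modulo the current basis, so we have a Gröbner basis.
Inter-reduce: drop elements whose leading term is divisible by another's, tail-reduce, and make monic.
Reduced Gröbner basis: {p - q - 1, qr + 2q}.

These coincide, so the ideals are equal.

Yes, the ideals are equal.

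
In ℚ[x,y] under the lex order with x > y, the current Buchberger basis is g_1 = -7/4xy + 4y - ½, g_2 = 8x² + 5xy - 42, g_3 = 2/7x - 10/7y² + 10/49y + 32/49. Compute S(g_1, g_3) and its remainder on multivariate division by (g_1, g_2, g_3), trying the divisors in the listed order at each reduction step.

S(g_1, g_3) = 5y³ - 5/7y² - 32/7y + 2/7; remainder on division = 5y³ - 5/7y² - 32/7y + 2/7.

lcm(LM(g_1), LM(g_3)) = xy.
S = (lcm/LT(g_1))·g_1 − (lcm/LT(g_3))·g_3 = 5y³ - 5/7y² - 32/7y + 2/7.
Reduce S modulo (g_1, g_2, g_3) in that order:
  leading term y³: no divisor's leading term divides it; move 5y³ to the remainder.
  leading term y²: no divisor's leading term divides it; move -5/7y² to the remainder.
  leading term y: no divisor's leading term divides it; move -32/7y to the remainder.
  leading term 1: no divisor's leading term divides it; move 2/7 to the remainder.
The remainder 5y³ - 5/7y² - 32/7y + 2/7 is nonzero, so it would be added as the next basis element.
An S-polynomial is built so that the two leading terms cancel; whether anything survives reduction is exactly the Gröbner-basis criterion.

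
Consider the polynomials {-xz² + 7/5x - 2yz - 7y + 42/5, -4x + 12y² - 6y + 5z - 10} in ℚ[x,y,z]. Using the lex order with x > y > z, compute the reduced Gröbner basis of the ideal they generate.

G = {x - 3y² + 3/2y - 5/4z + 5/2, y²z² - 7/5y² - ½yz² + ⅔yz + 91/30y + 5/12z³ - ⅚z² - 7/12z - 49/30}

Buchberger's algorithm terminates because the ascending chain of leading-term ideals stabilizes.

f_1 = -xz² + 7/5x - 2yz - 7y + 42/5, LT = xz².
f_2 = -4x + 12y² - 6y + 5z - 10, LT = x.

S(f_1,f_2): lcm = xz². S = -7/5x + 3y²z² - 3/2yz² + 2yz + 7y + 5/4z³ - 5/2z² - 42/5.
  leading term x: subtract (7/20)·f_2 from -7/5x + 3y²z² - 3/2yz² + 2yz + 7y + 5/4z³ - 5/2z² - 42/5 → 3y²z² - 21/5y² - 3/2yz² + 2yz + 91/10y + 5/4z³ - 5/2z² - 7/4z - 49/10
  leading term y²z²: no divisor's leading term divides it; move 3y²z² to the remainder.
  leading term y²: no divisor's leading term divides it; move -21/5y² to the remainder.
  leading term yz²: no divisor's leading term divides it; move -3/2yz² to the remainder.
  leading term yz: no divisor's leading term divides it; move 2yz to the remainder.
  leading term y: no divisor's leading term divides it; move 91/10y to the remainder.
  leading term z³: no divisor's leading term divides it; move 5/4z³ to the remainder.
  leading term z²: no divisor's leading term divides it; move -5/2z² to the remainder.
  leading term z: no divisor's leading term divides it; move -7/4z to the remainder.
  leading term 1: no divisor's leading term divides it; move -49/10 to the remainder.
  remainder 3y²z² - 21/5y² - 3/2yz² + 2yz + 91/10y + 5/4z³ - 5/2z² - 7/4z - 49/10 ≠ 0; add g_3 = 3y²z² - 21/5y² - 3/2yz² + 2yz + 91/10y + 5/4z³ - 5/2z² - 7/4z - 49/10 to the basis.

The other S-polynomials (S(f_1,g_3), S(f_2,g_3)) all reduce to 0 modulo the current basis, so we have a Gröbner basis.
Inter-reduce: drop elements whose leading term is divisible by another's, tail-reduce, and make monic.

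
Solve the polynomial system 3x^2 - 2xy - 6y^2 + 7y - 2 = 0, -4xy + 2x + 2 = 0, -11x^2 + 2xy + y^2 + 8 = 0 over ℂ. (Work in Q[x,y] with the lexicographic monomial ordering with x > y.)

{(1, 1)}

Compute a lex Gröbner basis by Buchberger's algorithm.
f_1 = 3x^2 - 2xy - 6y^2 + 7y - 2, LT = x^2.
f_2 = -4xy + 2x + 2, LT = xy.
f_3 = -11x^2 + 2xy + y^2 + 8, LT = x^2.

S(f_1,f_2): lcm = x^2y. S = 1/2x^2 - 2/3xy^2 + 1/2x - 2y^3 + 7/3y^2 - 2/3y.
  leading term x^2: subtract (1/6)·f_1 from 1/2x^2 - 2/3xy^2 + 1/2x - 2y^3 + 7/3y^2 - 2/3y → -2/3xy^2 + 1/3xy + 1/2x - 2y^3 + 10/3y^2 - 11/6y + 1/3
  leading term xy^2: subtract (1/6y)·f_2 from -2/3xy^2 + 1/3xy + 1/2x - 2y^3 + 10/3y^2 - 11/6y + 1/3 → 1/2x - 2y^3 + 10/3y^2 - 13/6y + 1/3
  leading term x: no divisor's leading term divides it; move 1/2x to the remainder.
  leading term y^3: no divisor's leading term divides it; move -2y^3 to the remainder.
  leading term y^2: no divisor's leading term divides it; move 10/3y^2 to the remainder.
  leading term y: no divisor's leading term divides it; move -13/6y to the remainder.
  leading term 1: no divisor's leading term divides it; move 1/3 to the remainder.
  remainder 1/2x - 2y^3 + 10/3y^2 - 13/6y + 1/3 ≠ 0; add h_4 = 1/2x - 2y^3 + 10/3y^2 - 13/6y + 1/3 to the basis.

S(f_1,f_3): lcm = x^2. S = -16/33xy - 21/11y^2 + 7/3y + 2/33.
  leading term xy: subtract (4/33)·f_2 from -16/33xy - 21/11y^2 + 7/3y + 2/33 → -8/33x - 21/11y^2 + 7/3y - 2/11
  leading term x: subtract (-16/33)·h_4 from -8/33x - 21/11y^2 + 7/3y - 2/11 → -32/33y^3 - 29/99y^2 + 127/99y - 2/99
  leading term y^3: no divisor's leading term divides it; move -32/33y^3 to the remainder.
  leading term y^2: no divisor's leading term divides it; move -29/99y^2 to the remainder.
  leading term y: no divisor's leading term divides it; move 127/99y to the remainder.
  leading term 1: no divisor's leading term divides it; move -2/99 to the remainder.
  remainder -32/33y^3 - 29/99y^2 + 127/99y - 2/99 ≠ 0; add h_5 = -32/33y^3 - 29/99y^2 + 127/99y - 2/99 to the basis.

S(f_2,f_3): lcm = x^2y. S = -1/2x^2 + 2/11xy^2 - 1/2x + 1/11y^3 + 8/11y.
  leading term x^2: subtract (-1/6)·f_1 from -1/2x^2 + 2/11xy^2 - 1/2x + 1/11y^3 + 8/11y → 2/11xy^2 - 1/3xy - 1/2x + 1/11y^3 - y^2 + 125/66y - 1/3
  leading term xy^2: subtract (-1/22y)·f_2 from 2/11xy^2 - 1/3xy - 1/2x + 1/11y^3 - y^2 + 125/66y - 1/3 → -8/33xy - 1/2x + 1/11y^3 - y^2 + 131/66y - 1/3
  leading term xy: subtract (2/33)·f_2 from -8/33xy - 1/2x + 1/11y^3 - y^2 + 131/66y - 1/3 → -41/66x + 1/11y^3 - y^2 + 131/66y - 5/11
  leading term x: subtract (-41/33)·h_4 from -41/66x + 1/11y^3 - y^2 + 131/66y - 5/11 → -79/33y^3 + 311/99y^2 - 70/99y - 4/99
  leading term y^3: subtract (79/32)·h_5 from -79/33y^3 + 311/99y^2 - 70/99y - 4/99 → 371/96y^2 - 4091/1056y + 5/528
  leading term y^2: no divisor's leading term divides it; move 371/96y^2 to the remainder.
  leading term y: no divisor's leading term divides it; move -4091/1056y to the remainder.
  leading term 1: no divisor's leading term divides it; move 5/528 to the remainder.
  remainder 371/96y^2 - 4091/1056y + 5/528 ≠ 0; add h_6 = 371/96y^2 - 4091/1056y + 5/528 to the basis.

S(f_2,h_5): lcm = xy^3. S = -77/96xy^2 + 127/96xy - 1/48x - 1/2y^2.
  leading term xy^2: subtract (77/384y)·f_2 from -77/96xy^2 + 127/96xy - 1/48x - 1/2y^2 → 59/64xy - 1/48x - 1/2y^2 - 77/192y
  leading term xy: subtract (-59/256)·f_2 from 59/64xy - 1/48x - 1/2y^2 - 77/192y → 169/384x - 1/2y^2 - 77/192y + 59/128
  leading term x: subtract (169/192)·h_4 from 169/384x - 1/2y^2 - 77/192y + 59/128 → 169/96y^3 - 989/288y^2 + 1735/1152y + 193/1152
  leading term y^3: subtract (-1859/1024)·h_5 from 169/96y^3 - 989/288y^2 + 1735/1152y + 193/1152 → -4061/1024y^2 + 3927/1024y + 67/512
  leading term y^2: subtract (-12183/11872)·h_6 from -4061/1024y^2 + 3927/1024y + 67/512 → -73433/522368y + 73433/522368
  leading term y: no divisor's leading term divides it; move -73433/522368y to the remainder.
  leading term 1: no divisor's leading term divides it; move 73433/522368 to the remainder.
  remainder -73433/522368y + 73433/522368 ≠ 0; add h_7 = -73433/522368y + 73433/522368 to the basis.

The other S-polynomials (S(f_1,h_4), S(f_2,h_4), S(f_3,h_4), S(f_1,h_5), S(f_3,h_5), S(h_4,h_5), S(f_1,h_6), S(f_2,h_6), S(f_3,h_6), S(h_4,h_6), S(h_5,h_6), S(f_1,h_7), S(f_2,h_7), S(f_3,h_7), S(h_4,h_7), S(h_5,h_7), S(h_6,h_7)) all reduce to 0 modulo the current basis, so we have a Gröbner basis.
Inter-reduce: drop elements whose leading term is divisible by another's, tail-reduce, and make monic.
Reduced Gröbner basis: {x - 1, y - 1}.

Elimination: the polynomial y - 1 lies in the elimination ideal for y, so y ∈ {1}. For each such y, the remaining basis elements (now univariate) give the rest of the solution.
  y = 1: the earlier basis element becomes x - 1 = 0, giving x = 1 — point (1, 1).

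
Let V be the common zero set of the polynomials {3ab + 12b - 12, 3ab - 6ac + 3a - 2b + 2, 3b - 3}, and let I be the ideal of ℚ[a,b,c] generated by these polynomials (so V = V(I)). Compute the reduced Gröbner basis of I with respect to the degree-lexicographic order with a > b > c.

f_1 = 3ab + 12b - 12, LT = ab.
f_2 = 3ab - 6ac + 3a - 2b + 2, LT = ab.
f_3 = 3b - 3, LT = b.

S(f_1,f_2): lcm = ab. S = 2ac - a + 14/3b - 14/3.
  leading term ac: no divisor's leading term divides it; move 2ac to the remainder.
  leading term a: no divisor's leading term divides it; move -a to the remainder.
  leading term b: subtract (14/9)·f_3 from 14/3b - 14/3 → 0
  remainder 2ac - a ≠ 0; add g_4 = 2ac - a to the basis.

S(f_1,f_3): lcm = ab. S = a + 4b - 4.
  leading term a: no divisor's leading term divides it; move a to the remainder.
  leading term b: subtract (4/3)·f_3 from 4b - 4 → 0
  remainder a ≠ 0; add g_5 = a to the basis.

The other S-polynomials (S(f_2,f_3), S(f_1,g_4), S(f_2,g_4), S(f_3,g_4), S(f_1,g_5), S(f_2,g_5), S(f_3,g_5), S(g_4,g_5)) all reduce to 0 modulo the current basis, so we have a Gröbner basis.
Inter-reduce: drop elements whose leading term is divisible by another's, tail-reduce, and make monic.

G = {a, b - 1}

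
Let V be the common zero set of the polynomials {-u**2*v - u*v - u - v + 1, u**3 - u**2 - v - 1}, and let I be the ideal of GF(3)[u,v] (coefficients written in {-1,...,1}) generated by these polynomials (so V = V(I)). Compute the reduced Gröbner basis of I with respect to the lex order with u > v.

f_1 = -u**2*v - u*v - u - v + 1, LT = u**2*v.
f_2 = u**3 - u**2 - v - 1, LT = u**3.

S(f_1,f_2): lcm = u**3*v. S = -u**2*v + u**2 + u*v - u + v**2 + v.
  reduce S modulo (f_1, f_2):
  remainder u**2 - u*v + v**2 - v - 1 ≠ 0; add g_3 = u**2 - u*v + v**2 - v - 1 to the basis.

S(f_1,g_3): lcm = u**2*v. S = u*v**2 + u*v + u - v**3 + v**2 - v - 1.
  reduce S modulo (f_1, f_2, g_3):
  remainder u*v**2 + u*v + u - v**3 + v**2 - v - 1 ≠ 0; add g_4 = u*v**2 + u*v + u - v**3 + v**2 - v - 1 to the basis.

S(f_2,g_3): lcm = u**3. S = u**2*v - u**2 - u*v**2 + u*v + u - v - 1.
  reduce S modulo (f_1, f_2, g_3, g_4):
  remainder u - v**3 - v**2 - v + 1 ≠ 0; add g_5 = u - v**3 - v**2 - v + 1 to the basis.

S(f_1,g_5): lcm = u**2*v. S = u*v**4 + u*v**3 + u*v**2 + u + v - 1.
  reduce S modulo (f_1, f_2, g_3, g_4, g_5):
  remainder v**5 - v**4 - v**3 - v**2 - v + 1 ≠ 0; add g_6 = v**5 - v**4 - v**3 - v**2 - v + 1 to the basis.

The other S-polynomials (S(f_1,g_4), S(f_2,g_4), S(g_3,g_4), S(f_2,g_5), S(g_3,g_5), S(g_4,g_5), S(f_1,g_6), S(f_2,g_6), S(g_3,g_6), S(g_4,g_6), S(g_5,g_6)) all reduce to 0 modulo the current basis, so we have a Gröbner basis.
Inter-reduce: drop elements whose leading term is divisible by another's, tail-reduce, and make monic.

G = {u - v**3 - v**2 - v + 1, v**5 - v**4 - v**3 - v**2 - v + 1}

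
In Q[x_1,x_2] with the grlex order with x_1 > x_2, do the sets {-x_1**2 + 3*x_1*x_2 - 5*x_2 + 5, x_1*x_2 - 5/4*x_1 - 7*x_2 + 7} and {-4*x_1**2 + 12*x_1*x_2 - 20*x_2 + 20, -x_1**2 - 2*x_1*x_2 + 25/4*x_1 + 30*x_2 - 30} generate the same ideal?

Yes, the ideals are equal.

Since reduced Gröbner bases are canonical representatives of ideals under a given ordering, it suffices to compute and compare them.
Buchberger on the first generating set:
f_1 = -x_1**2 + 3*x_1*x_2 - 5*x_2 + 5, LT = x_1**2.
f_2 = x_1*x_2 - 5/4*x_1 - 7*x_2 + 7, LT = x_1*x_2.

S(f_1,f_2): lcm = x_1**2*x_2. S = -3*x_1*x_2**2 + 5/4*x_1**2 + 7*x_1*x_2 + 5*x_2**2 - 7*x_1 - 5*x_2.
  reduce S modulo (f_1, f_2):
  remainder -16*x_2**2 + 7/4*x_1 + 235/4*x_2 - 171/4 ≠ 0; add g_3 = -16*x_2**2 + 7/4*x_1 + 235/4*x_2 - 171/4 to the basis.

The other S-polynomials (S(f_1,g_3), S(f_2,g_3)) all reduce to 0 modulo the current basis, so we have a Gröbner basis.
Inter-reduce: drop elements whose leading term is divisible by another's, tail-reduce, and make monic.
Reduced Gröbner basis: {x_1**2 - 15/4*x_1 - 16*x_2 + 16, x_1*x_2 - 5/4*x_1 - 7*x_2 + 7, x_2**2 - 7/64*x_1 - 235/64*x_2 + 171/64}.

Buchberger on the second generating set:
h_1 = -4*x_1**2 + 12*x_1*x_2 - 20*x_2 + 20, LT = x_1**2.
h_2 = -x_1**2 - 2*x_1*x_2 + 25/4*x_1 + 30*x_2 - 30, LT = x_1**2.

S(h_1,h_2): lcm = x_1**2. S = -5*x_1*x_2 + 25/4*x_1 + 35*x_2 - 35.
  reduce S modulo (h_1, h_2):
  remainder -5*x_1*x_2 + 25/4*x_1 + 35*x_2 - 35 ≠ 0; add k_3 = -5*x_1*x_2 + 25/4*x_1 + 35*x_2 - 35 to the basis.

S(h_1,k_3): lcm = x_1**2*x_2. S = -3*x_1*x_2**2 + 5/4*x_1**2 + 7*x_1*x_2 + 5*x_2**2 - 7*x_1 - 5*x_2.
  reduce S modulo (h_1, h_2, k_3):
  remainder -16*x_2**2 + 7/4*x_1 + 235/4*x_2 - 171/4 ≠ 0; add k_4 = -16*x_2**2 + 7/4*x_1 + 235/4*x_2 - 171/4 to the basis.

The other S-polynomials (S(h_2,k_3), S(h_1,k_4), S(h_2,k_4), S(k_3,k_4)) all reduce to 0 modulo the current basis, so we have a Gröbner basis.
Inter-reduce: drop elements whose leading term is divisible by another's, tail-reduce, and make monic.
Reduced Gröbner basis: {x_1**2 - 15/4*x_1 - 16*x_2 + 16, x_1*x_2 - 5/4*x_1 - 7*x_2 + 7, x_2**2 - 7/64*x_1 - 235/64*x_2 + 171/64}.

The two bases agree; hence the ideals are identical.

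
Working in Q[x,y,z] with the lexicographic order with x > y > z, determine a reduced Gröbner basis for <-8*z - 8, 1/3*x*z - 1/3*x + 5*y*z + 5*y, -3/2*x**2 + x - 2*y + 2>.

G = {x, y - 1, z + 1}

f_1 = -8*z - 8, LT = z.
f_2 = 1/3*x*z - 1/3*x + 5*y*z + 5*y, LT = x*z.
f_3 = -3/2*x**2 + x - 2*y + 2, LT = x**2.

S(f_1,f_2): lcm = x*z. S = 2*x - 15*y*z - 15*y.
  reduce S modulo (f_1, f_2, f_3):
  remainder 2*x ≠ 0; add g_4 = 2*x to the basis.

S(f_2,f_3): lcm = x**2*z. S = -x**2 + 15*x*y*z + 15*x*y + 2/3*x*z - 4/3*y*z + 4/3*z.
  reduce S modulo (f_1, f_2, f_3, g_4):
  remainder 8/3*y - 8/3 ≠ 0; add g_5 = 8/3*y - 8/3 to the basis.

The other S-polynomials (S(f_1,f_3), S(f_1,g_4), S(f_2,g_4), S(f_3,g_4), S(f_1,g_5), S(f_2,g_5), S(f_3,g_5), S(g_4,g_5)) all reduce to 0 modulo the current basis, so we have a Gröbner basis.
Inter-reduce: drop elements whose leading term is divisible by another's, tail-reduce, and make monic.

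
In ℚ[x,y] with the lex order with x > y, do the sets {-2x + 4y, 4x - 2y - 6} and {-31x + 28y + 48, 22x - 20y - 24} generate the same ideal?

Since reduced Gröbner bases are canonical representatives of ideals under a given ordering, it suffices to compute and compare them.
Buchberger on the first generating set:
f_1 = -2x + 4y, LT = x.
f_2 = 4x - 2y - 6, LT = x.

S(f_1,f_2): lcm = x. S = -3/2y + 3/2.
  leading term y: no divisor's leading term divides it; move -3/2y to the remainder.
  leading term 1: no divisor's leading term divides it; move 3/2 to the remainder.
  remainder -3/2y + 3/2 ≠ 0; add g_3 = -3/2y + 3/2 to the basis.

The other S-polynomials (S(f_1,g_3), S(f_2,g_3)) all reduce to 0 modulo the current basis, so we have a Gröbner basis.
Inter-reduce: drop elements whose leading term is divisible by another's, tail-reduce, and make monic.
Reduced Gröbner basis: {x - 2, y - 1}.

Buchberger on the second generating set:
h_1 = -31x + 28y + 48, LT = x.
h_2 = 22x - 20y - 24, LT = x.

S(h_1,h_2): lcm = x. S = 2/341y - 156/341.
  leading term y: no divisor's leading term divides it; move 2/341y to the remainder.
  leading term 1: no divisor's leading term divides it; move -156/341 to the remainder.
  remainder 2/341y - 156/341 ≠ 0; add k_3 = 2/341y - 156/341 to the basis.

The other S-polynomials (S(h_1,k_3), S(h_2,k_3)) all reduce to 0 modulo the current basis, so we have a Gröbner basis.
Inter-reduce: drop elements whose leading term is divisible by another's, tail-reduce, and make monic.
Reduced Gröbner basis: {x - 72, y - 78}.

The bases are distinct; the ideals are different.

No, the ideals differ.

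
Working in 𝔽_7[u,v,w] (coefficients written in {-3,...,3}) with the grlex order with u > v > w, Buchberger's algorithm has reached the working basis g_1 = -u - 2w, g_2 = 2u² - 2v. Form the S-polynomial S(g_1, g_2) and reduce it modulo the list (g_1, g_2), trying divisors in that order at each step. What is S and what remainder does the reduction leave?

S(g_1, g_2) = 2uw + v; remainder on division = 3w² + v.

lcm(LM(g_1), LM(g_2)) = u².
S = (lcm/LT(g_1))·g_1 − (lcm/LT(g_2))·g_2 = 2uw + v.
Reduce S modulo (g_1, g_2) in that order:
  leading term uw: subtract (-2w)·g_1 from 2uw + v → 3w² + v
  leading term w²: no divisor's leading term divides it; move 3w² to the remainder.
  leading term v: no divisor's leading term divides it; move v to the remainder.
The remainder 3w² + v is nonzero, so it would be added as the next basis element.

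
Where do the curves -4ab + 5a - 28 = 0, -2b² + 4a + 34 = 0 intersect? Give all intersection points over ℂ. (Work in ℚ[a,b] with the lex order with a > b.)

{(-4, 3), (-21*sqrt(89)/64 - 119/64, -7/8 + 3*sqrt(89)/8), (-119/64 + 21*sqrt(89)/64, -3*sqrt(89)/8 - 7/8)}

Compute a lex Gröbner basis by Buchberger's algorithm.
f_1 = -4ab + 5a - 28, LT = ab.
f_2 = 4a - 2b² + 34, LT = a.

S(f_1,f_2): lcm = ab. S = -5/4a + ½b³ - 17/2b + 7.
  reduce S modulo (f_1, f_2):
  remainder ½b³ - ⅝b² - 17/2b + 141/8 ≠ 0; add h_3 = ½b³ - ⅝b² - 17/2b + 141/8 to the basis.

The other S-polynomials (S(f_1,h_3), S(f_2,h_3)) all reduce to 0 modulo the current basis, so we have a Gröbner basis.
Inter-reduce: drop elements whose leading term is divisible by another's, tail-reduce, and make monic.
Reduced Gröbner basis: {a - ½b² + 17/2, b³ - 5/4b² - 17b + 141/4}.

From the last basis element, b³ - 5/4b² - 17b + 141/4 = 0, so b takes values in {3, -7/8 + 3*sqrt(89)/8, -3*sqrt(89)/8 - 7/8}. Each choice, substituted upward through the basis, yields the corresponding point(s) of the solution set.
  b = 3: the earlier basis element becomes a + 4 = 0, giving a = -4 — point (-4, 3).
  b = -7/8 + 3*sqrt(89)/8: the earlier basis element becomes a + 119/64 + 21*sqrt(89)/64 = 0, giving a = -21*sqrt(89)/64 - 119/64 — point (-21*sqrt(89)/64 - 119/64, -7/8 + 3*sqrt(89)/8).
  b = -3*sqrt(89)/8 - 7/8: the earlier basis element becomes a - 21*sqrt(89)/64 + 119/64 = 0, giving a = -119/64 + 21*sqrt(89)/64 — point (-119/64 + 21*sqrt(89)/64, -3*sqrt(89)/8 - 7/8).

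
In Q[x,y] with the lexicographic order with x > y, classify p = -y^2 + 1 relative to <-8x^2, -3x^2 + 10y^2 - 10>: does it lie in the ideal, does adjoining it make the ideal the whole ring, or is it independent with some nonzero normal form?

First compute the reduced Gröbner basis of I by Buchberger's algorithm.
f_1 = -8x^2, LT = x^2.
f_2 = -3x^2 + 10y^2 - 10, LT = x^2.

S(f_1,f_2): lcm = x^2. S = 10/3y^2 - 10/3.
  leading term y^2: no divisor's leading term divides it; move 10/3y^2 to the remainder.
  leading term 1: no divisor's leading term divides it; move -10/3 to the remainder.
  remainder 10/3y^2 - 10/3 ≠ 0; add h_3 = 10/3y^2 - 10/3 to the basis.

The other S-polynomials (S(f_1,h_3), S(f_2,h_3)) all reduce to 0 modulo the current basis, so we have a Gröbner basis.
Inter-reduce: drop elements whose leading term is divisible by another's, tail-reduce, and make monic.
Reduced Gröbner basis: {x^2, y^2 - 1}.
Label its elements g_1 = x^2, g_2 = y^2 - 1.

Reduce p = -y^2 + 1 modulo G:
  leading term y^2: subtract (-1)·g_2 from -y^2 + 1 → 0
  normal form = 0.
Since the normal form is 0, p ∈ I.

-y^2 + 1 lies in I (it reduces to 0).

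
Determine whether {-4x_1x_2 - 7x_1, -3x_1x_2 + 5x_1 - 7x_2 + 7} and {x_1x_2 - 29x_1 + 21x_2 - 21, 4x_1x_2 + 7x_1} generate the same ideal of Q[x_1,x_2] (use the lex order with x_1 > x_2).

Yes, the ideals are equal.

Equality of ideals is decidable: compute both reduced Gröbner bases (unique for the ordering) and check whether they agree.
Buchberger on the first generating set:
f_1 = -4x_1x_2 - 7x_1, LT = x_1x_2.
f_2 = -3x_1x_2 + 5x_1 - 7x_2 + 7, LT = x_1x_2.

S(f_1,f_2): lcm = x_1x_2. S = 41/12x_1 - 7/3x_2 + 7/3.
  reduce S modulo (f_1, f_2):
  remainder 41/12x_1 - 7/3x_2 + 7/3 ≠ 0; add g_3 = 41/12x_1 - 7/3x_2 + 7/3 to the basis.

S(f_1,g_3): lcm = x_1x_2. S = 7/4x_1 + 28/41x_2^2 - 28/41x_2.
  reduce S modulo (f_1, f_2, g_3):
  remainder 28/41x_2^2 + 21/41x_2 - 49/41 ≠ 0; add g_4 = 28/41x_2^2 + 21/41x_2 - 49/41 to the basis.

The other S-polynomials (S(f_2,g_3), S(f_1,g_4), S(f_2,g_4), S(g_3,g_4)) all reduce to 0 modulo the current basis, so we have a Gröbner basis.
Inter-reduce: drop elements whose leading term is divisible by another's, tail-reduce, and make monic.
Reduced Gröbner basis: {x_1 - 28/41x_2 + 28/41, x_2^2 + 3/4x_2 - 7/4}.

Buchberger on the second generating set:
h_1 = x_1x_2 - 29x_1 + 21x_2 - 21, LT = x_1x_2.
h_2 = 4x_1x_2 + 7x_1, LT = x_1x_2.

S(h_1,h_2): lcm = x_1x_2. S = -123/4x_1 + 21x_2 - 21.
  reduce S modulo (h_1, h_2):
  remainder -123/4x_1 + 21x_2 - 21 ≠ 0; add k_3 = -123/4x_1 + 21x_2 - 21 to the basis.

S(h_1,k_3): lcm = x_1x_2. S = -29x_1 + 28/41x_2^2 + 833/41x_2 - 21.
  reduce S modulo (h_1, h_2, k_3):
  remainder 28/41x_2^2 + 21/41x_2 - 49/41 ≠ 0; add k_4 = 28/41x_2^2 + 21/41x_2 - 49/41 to the basis.

The other S-polynomials (S(h_2,k_3), S(h_1,k_4), S(h_2,k_4), S(k_3,k_4)) all reduce to 0 modulo the current basis, so we have a Gröbner basis.
Inter-reduce: drop elements whose leading term is divisible by another's, tail-reduce, and make monic.
Reduced Gröbner basis: {x_1 - 28/41x_2 + 28/41, x_2^2 + 3/4x_2 - 7/4}.

These coincide, so the ideals are equal.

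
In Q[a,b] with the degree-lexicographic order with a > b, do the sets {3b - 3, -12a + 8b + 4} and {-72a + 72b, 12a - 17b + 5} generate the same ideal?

Two ideals are equal iff their reduced Gröbner bases coincide (the reduced basis is unique for a fixed ordering).
Buchberger on the first generating set:
f_1 = 3b - 3, LT = b.
f_2 = -12a + 8b + 4, LT = a.

The S-polynomials (S(f_1,f_2)) all reduce to 0 modulo the current basis, so we have a Gröbner basis.
Inter-reduce: drop elements whose leading term is divisible by another's, tail-reduce, and make monic.
Reduced Gröbner basis: {a - 1, b - 1}.

Buchberger on the second generating set:
h_1 = -72a + 72b, LT = a.
h_2 = 12a - 17b + 5, LT = a.

S(h_1,h_2): lcm = a. S = 5/12b - 5/12.
  reduce S modulo (h_1, h_2):
  remainder 5/12b - 5/12 ≠ 0; add k_3 = 5/12b - 5/12 to the basis.

The other S-polynomials (S(h_1,k_3), S(h_2,k_3)) all reduce to 0 modulo the current basis, so we have a Gröbner basis.
Inter-reduce: drop elements whose leading term is divisible by another's, tail-reduce, and make monic.
Reduced Gröbner basis: {a - 1, b - 1}.

These coincide, so the ideals are equal.

Yes, the ideals are equal.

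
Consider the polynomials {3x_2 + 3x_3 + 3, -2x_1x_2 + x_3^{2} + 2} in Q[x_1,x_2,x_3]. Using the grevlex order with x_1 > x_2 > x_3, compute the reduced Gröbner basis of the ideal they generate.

G = {x_1x_3 + \tfrac{1}{2}x_3^{2} + x_1 + 1, x_2 + x_3 + 1}

The reduced Gröbner basis is the canonical form of the ideal for this ordering.

f_1 = 3x_2 + 3x_3 + 3, LT = x_2.
f_2 = -2x_1x_2 + x_3^{2} + 2, LT = x_1x_2.

S(f_1,f_2): lcm = x_1x_2. S = x_1x_3 + \tfrac{1}{2}x_3^{2} + x_1 + 1.
  leading term x_1x_3: no divisor's leading term divides it; move x_1x_3 to the remainder.
  leading term x_3^{2}: no divisor's leading term divides it; move \tfrac{1}{2}x_3^{2} to the remainder.
  leading term x_1: no divisor's leading term divides it; move x_1 to the remainder.
  leading term 1: no divisor's leading term divides it; move 1 to the remainder.
  remainder x_1x_3 + \tfrac{1}{2}x_3^{2} + x_1 + 1 ≠ 0; add g_3 = x_1x_3 + \tfrac{1}{2}x_3^{2} + x_1 + 1 to the basis.

The other S-polynomials (S(f_1,g_3), S(f_2,g_3)) all reduce to 0 modulo the current basis, so we have a Gröbner basis.
Inter-reduce: drop elements whose leading term is divisible by another's, tail-reduce, and make monic.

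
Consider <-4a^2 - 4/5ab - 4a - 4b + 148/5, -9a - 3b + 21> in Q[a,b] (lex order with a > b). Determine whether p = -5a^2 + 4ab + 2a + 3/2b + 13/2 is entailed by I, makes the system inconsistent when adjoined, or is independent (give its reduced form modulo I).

First compute the reduced Gröbner basis of I by Buchberger's algorithm.
f_1 = -4a^2 - 4/5ab - 4a - 4b + 148/5, LT = a^2.
f_2 = -9a - 3b + 21, LT = a.

S(f_1,f_2): lcm = a^2. S = -2/15ab + 10/3a + b - 37/5.
  leading term ab: subtract (2/135b)·f_2 from -2/15ab + 10/3a + b - 37/5 → 10/3a + 2/45b^2 + 31/45b - 37/5
  leading term a: subtract (-10/27)·f_2 from 10/3a + 2/45b^2 + 31/45b - 37/5 → 2/45b^2 - 19/45b + 17/45
  leading term b^2: no divisor's leading term divides it; move 2/45b^2 to the remainder.
  leading term b: no divisor's leading term divides it; move -19/45b to the remainder.
  leading term 1: no divisor's leading term divides it; move 17/45 to the remainder.
  remainder 2/45b^2 - 19/45b + 17/45 ≠ 0; add h_3 = 2/45b^2 - 19/45b + 17/45 to the basis.

The other S-polynomials (S(f_1,h_3), S(f_2,h_3)) all reduce to 0 modulo the current basis, so we have a Gröbner basis.
Inter-reduce: drop elements whose leading term is divisible by another's, tail-reduce, and make monic.
Reduced Gröbner basis: {a + 1/3b - 7/3, b^2 - 19/2b + 17/2}.
Label its elements g_1 = a + 1/3b - 7/3, g_2 = b^2 - 19/2b + 17/2.

Reduce p = -5a^2 + 4ab + 2a + 3/2b + 13/2 modulo G:
  leading term a^2: subtract (-5a)·g_1 from -5a^2 + 4ab + 2a + 3/2b + 13/2 → 17/3ab - 29/3a + 3/2b + 13/2
  leading term ab: subtract (17/3b)·g_1 from 17/3ab - 29/3a + 3/2b + 13/2 → -29/3a - 17/9b^2 + 265/18b + 13/2
  leading term a: subtract (-29/3)·g_1 from -29/3a - 17/9b^2 + 265/18b + 13/2 → -17/9b^2 + 323/18b - 289/18
  leading term b^2: subtract (-17/9)·g_2 from -17/9b^2 + 323/18b - 289/18 → 0
  normal form = 0.
Since the normal form is 0, p ∈ I.

-5a^2 + 4ab + 2a + 3/2b + 13/2 lies in I (it reduces to 0).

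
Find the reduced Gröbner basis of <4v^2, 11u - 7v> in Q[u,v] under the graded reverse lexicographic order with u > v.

This is the nonlinear analogue of row-reducing a linear system.

f_1 = 4v^2, LT = v^2.
f_2 = 11u - 7v, LT = u.

The S-polynomials (S(f_1,f_2)) all reduce to 0 modulo the current basis, so we have a Gröbner basis.

G = {v^2, u - 7/11v}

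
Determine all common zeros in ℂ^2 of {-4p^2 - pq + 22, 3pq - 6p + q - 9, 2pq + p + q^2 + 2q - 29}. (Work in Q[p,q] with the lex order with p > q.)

{(2, 3)}

Compute a lex Gröbner basis by Buchberger's algorithm.
f_1 = -4p^2 - pq + 22, LT = p^2.
f_2 = 3pq - 6p + q - 9, LT = pq.
f_3 = 2pq + p + q^2 + 2q - 29, LT = pq.

S(f_1,f_2): lcm = p^2q. S = 2p^2 + 1/4pq^2 - 1/3pq + 3p - 11/2q.
  reduce S modulo (f_1, f_2, f_3):
  remainder 7/3p - 1/12q^2 - 167/36q + 10 ≠ 0; add h_4 = 7/3p - 1/12q^2 - 167/36q + 10 to the basis.

S(f_1,f_3): lcm = p^2q. S = -1/2p^2 - 1/4pq^2 - pq + 29/2p - 11/2q.
  reduce S modulo (f_1, f_2, f_3, h_4):
  remainder 169/336q^2 + 5903/336q - 3205/56 ≠ 0; add h_5 = 169/336q^2 + 5903/336q - 3205/56 to the basis.

S(f_2,f_3): lcm = pq. S = -5/2p - 1/2q^2 - 2/3q + 23/2.
  reduce S modulo (f_1, f_2, f_3, h_4, h_5):
  remainder 30311/2028q - 30311/676 ≠ 0; add h_6 = 30311/2028q - 30311/676 to the basis.

The other S-polynomials (S(f_1,h_4), S(f_2,h_4), S(f_3,h_4), S(f_1,h_5), S(f_2,h_5), S(f_3,h_5), S(h_4,h_5), S(f_1,h_6), S(f_2,h_6), S(f_3,h_6), S(h_4,h_6), S(h_5,h_6)) all reduce to 0 modulo the current basis, so we have a Gröbner basis.
Inter-reduce: drop elements whose leading term is divisible by another's, tail-reduce, and make monic.
Reduced Gröbner basis: {p - 2, q - 3}.

The lex basis is triangular: the last element involves only q. Solving q - 3 = 0 gives q ∈ {3}; substituting each value into the earlier elements determines the remaining variables.
  q = 3: the earlier basis element becomes p - 2 = 0, giving p = 2 — point (2, 3).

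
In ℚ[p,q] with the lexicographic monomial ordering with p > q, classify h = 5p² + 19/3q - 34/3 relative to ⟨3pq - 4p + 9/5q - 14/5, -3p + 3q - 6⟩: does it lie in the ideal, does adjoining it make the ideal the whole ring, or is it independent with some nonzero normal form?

5p² + 19/3q - 34/3 lies in I (it reduces to 0).

First compute the reduced Gröbner basis of I by Buchberger's algorithm.
f_1 = 3pq - 4p + 9/5q - 14/5, LT = pq.
f_2 = -3p + 3q - 6, LT = p.

S(f_1,f_2): lcm = pq. S = -4/3p + q² - 7/5q - 14/15.
  reduce S modulo (f_1, f_2):
  remainder q² - 41/15q + 26/15 ≠ 0; add k_3 = q² - 41/15q + 26/15 to the basis.

The other S-polynomials (S(f_1,k_3), S(f_2,k_3)) all reduce to 0 modulo the current basis, so we have a Gröbner basis.
Inter-reduce: drop elements whose leading term is divisible by another's, tail-reduce, and make monic.
Reduced Gröbner basis: {p - q + 2, q² - 41/15q + 26/15}.
Label its elements g_1 = p - q + 2, g_2 = q² - 41/15q + 26/15.

Reduce h = 5p² + 19/3q - 34/3 modulo G:
  leading term p²: subtract (5p)·g_1 from 5p² + 19/3q - 34/3 → 5pq - 10p + 19/3q - 34/3
  leading term pq: subtract (5q)·g_1 from 5pq - 10p + 19/3q - 34/3 → -10p + 5q² - 11/3q - 34/3
  leading term p: subtract (-10)·g_1 from -10p + 5q² - 11/3q - 34/3 → 5q² - 41/3q + 26/3
  leading term q²: subtract (5)·g_2 from 5q² - 41/3q + 26/3 → 0
  normal form = 0.
Since the normal form is 0, h ∈ I.

Ideal membership is decidable via reduction modulo a Gröbner basis.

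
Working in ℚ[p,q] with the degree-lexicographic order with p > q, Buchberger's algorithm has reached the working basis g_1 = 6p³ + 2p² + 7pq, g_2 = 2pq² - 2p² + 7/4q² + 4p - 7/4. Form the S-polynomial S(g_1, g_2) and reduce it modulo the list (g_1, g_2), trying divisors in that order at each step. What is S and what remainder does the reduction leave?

S(g_1, g_2) = p⁴ - 13/24p²q² + 7/6pq³ - 2p³ + ⅞p²; remainder on division = -49/48q³ + 217/64p² + 49/48pq - 637/1536q² - 91/64p + 49/48q + 637/1536.

lcm(LM(g_1), LM(g_2)) = p³q².
S = (lcm/LT(g_1))·g_1 − (lcm/LT(g_2))·g_2 = p⁴ - 13/24p²q² + 7/6pq³ - 2p³ + ⅞p².
Reduce S modulo (g_1, g_2) in that order:
  leading term p⁴: subtract (⅙p)·g_1 from p⁴ - 13/24p²q² + 7/6pq³ - 2p³ + ⅞p² → -13/24p²q² + 7/6pq³ - 7/3p³ - 7/6p²q + ⅞p²
  leading term p²q²: subtract (-13/48p)·g_2 from -13/24p²q² + 7/6pq³ - 7/3p³ - 7/6p²q + ⅞p² → 7/6pq³ - 23/8p³ - 7/6p²q + 91/192pq² + 47/24p² - 91/192p
  leading term pq³: subtract (7/12q)·g_2 from 7/6pq³ - 23/8p³ - 7/6p²q + 91/192pq² + 47/24p² - 91/192p → -23/8p³ + 91/192pq² - 49/48q³ + 47/24p² - 7/3pq - 91/192p + 49/48q
  leading term p³: subtract (-23/48)·g_1 from -23/8p³ + 91/192pq² - 49/48q³ + 47/24p² - 7/3pq - 91/192p + 49/48q → 91/192pq² - 49/48q³ + 35/12p² + 49/48pq - 91/192p + 49/48q
  leading term pq²: subtract (91/384)·g_2 from 91/192pq² - 49/48q³ + 35/12p² + 49/48pq - 91/192p + 49/48q → -49/48q³ + 217/64p² + 49/48pq - 637/1536q² - 91/64p + 49/48q + 637/1536
  leading term q³: no divisor's leading term divides it; move -49/48q³ to the remainder.
  leading term p²: no divisor's leading term divides it; move 217/64p² to the remainder.
  leading term pq: no divisor's leading term divides it; move 49/48pq to the remainder.
  leading term q²: no divisor's leading term divides it; move -637/1536q² to the remainder.
  leading term p: no divisor's leading term divides it; move -91/64p to the remainder.
  leading term q: no divisor's leading term divides it; move 49/48q to the remainder.
  leading term 1: no divisor's leading term divides it; move 637/1536 to the remainder.
The remainder -49/48q³ + 217/64p² + 49/48pq - 637/1536q² - 91/64p + 49/48q + 637/1536 is nonzero, so it would be added as the next basis element.
This is the inner loop of Buchberger's algorithm — each nonzero remainder becomes a new basis element.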